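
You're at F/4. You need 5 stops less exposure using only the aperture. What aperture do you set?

Aperture: f/4 → f/5.6 → f/8 → f/11 → f/16 → f/22 — 5 stops stopped down (darker).

f/22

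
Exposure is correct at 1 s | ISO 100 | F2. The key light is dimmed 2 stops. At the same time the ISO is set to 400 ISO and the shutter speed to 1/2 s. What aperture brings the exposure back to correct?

Scene light: 2 stops darker.
ISO: 100 → 200 → 400 — 2 stops higher (brighter).
Shutter speed: 1 → 1/2 — 1 stop faster (darker).
Net so far: 1 stop darker. Aperture: f/2 → f/1.4.

f/1.4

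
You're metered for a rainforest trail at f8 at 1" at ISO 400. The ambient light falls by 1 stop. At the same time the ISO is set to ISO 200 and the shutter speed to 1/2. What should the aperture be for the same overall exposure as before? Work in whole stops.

f/2.8

Scene light: 1 stop darker.
ISO: 400 → 200 — 1 stop lower (darker).
Shutter speed: 1 → 1/2 — 1 stop shorter (darker).
Net so far: 3 stops darker. Aperture: f/8 → f/5.6 → f/4 → f/2.8.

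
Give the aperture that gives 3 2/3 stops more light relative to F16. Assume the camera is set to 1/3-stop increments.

f/4.5

Aperture: f/16 → f/14 → f/13 → f/11 → f/10 → f/9 → f/8 → f/7.1 → f/6.3 → f/5.6 → f/5 → f/4.5 — 3 2/3 stops opened up (brighter).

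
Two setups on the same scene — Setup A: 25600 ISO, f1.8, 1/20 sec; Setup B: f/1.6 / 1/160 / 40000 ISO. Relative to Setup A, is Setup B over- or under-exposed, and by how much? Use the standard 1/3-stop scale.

Aperture: f/1.8 → f/1.6 — 1/3 stop larger aperture (brighter).
Shutter speed: 1/20 → 1/25 → 1/30 → 1/40 → 1/50 → 1/60 → 1/80 → 1/100 → 1/125 → 1/160 — 3 stops shorter (darker).
ISO: 25600 → 32000 → 40000 — 2/3 stop higher (brighter).
Net: +1/3 −3 +2/3 = −2 stops.

2 stops darker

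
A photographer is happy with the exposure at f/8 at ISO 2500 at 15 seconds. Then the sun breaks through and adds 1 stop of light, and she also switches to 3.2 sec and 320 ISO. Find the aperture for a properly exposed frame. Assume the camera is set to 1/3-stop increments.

f/1.8

Scene light: 1 stop brighter.
Shutter speed: 15 → 13 → 10 → 8 → 6 → 5 → 4 → 3.2 — 2 1/3 stops faster (darker).
ISO: 2500 → 2000 → 1600 → 1250 → 1000 → 800 → 640 → 500 → 400 → 320 — 3 stops dropped (darker).
Net so far: 4 1/3 stops darker. Aperture: f/8 → f/7.1 → f/6.3 → f/5.6 → f/5 → f/4.5 → f/4 → f/3.5 → f/3.2 → f/2.8 → f/2.5 → f/2.2 → f/2 → f/1.8.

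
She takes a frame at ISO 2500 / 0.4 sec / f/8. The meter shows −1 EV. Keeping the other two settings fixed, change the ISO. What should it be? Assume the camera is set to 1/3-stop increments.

ISO 5000

Underexposed by 1 stop → need 1 stop brighter.
ISO: 2500 → 3200 → 4000 → 5000.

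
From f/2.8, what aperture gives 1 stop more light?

Aperture: f/2.8 → f/2 — 1 stop opened up (brighter).

f/2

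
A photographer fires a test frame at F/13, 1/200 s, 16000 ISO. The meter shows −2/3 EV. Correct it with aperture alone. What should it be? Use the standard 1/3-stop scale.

f/10

Underexposed by 2/3 stop → need 2/3 stop brighter.
Aperture: f/13 → f/11 → f/10.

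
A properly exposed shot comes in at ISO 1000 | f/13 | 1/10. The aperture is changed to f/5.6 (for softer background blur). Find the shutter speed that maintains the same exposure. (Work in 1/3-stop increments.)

1/50s

Aperture: f/13 → f/11 → f/10 → f/9 → f/8 → f/7.1 → f/6.3 → f/5.6 — 2 1/3 stops wider (brighter).
Need 2 1/3 stops darker from the shutter speed: 1/10 → 1/13 → 1/15 → 1/20 → 1/25 → 1/30 → 1/40 → 1/50.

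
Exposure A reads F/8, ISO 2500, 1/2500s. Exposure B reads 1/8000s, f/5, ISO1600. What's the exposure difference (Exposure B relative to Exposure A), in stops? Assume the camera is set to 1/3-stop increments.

1 stop darker

Aperture: f/8 → f/7.1 → f/6.3 → f/5.6 → f/5 — 1 1/3 stops wider (brighter).
Shutter speed: 1/2500 → 1/3200 → 1/4000 → 1/5000 → 1/6400 → 1/8000 — 1 2/3 stops faster (darker).
ISO: 2500 → 2000 → 1600 — 2/3 stop dropped (darker).
Net: +1 1/3 −1 2/3 −2/3 = −1 stop.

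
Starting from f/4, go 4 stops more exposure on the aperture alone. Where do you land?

Aperture: f/4 → f/2.8 → f/2 → f/1.4 → f/1.0 — 4 stops opened up (brighter).

f/1.0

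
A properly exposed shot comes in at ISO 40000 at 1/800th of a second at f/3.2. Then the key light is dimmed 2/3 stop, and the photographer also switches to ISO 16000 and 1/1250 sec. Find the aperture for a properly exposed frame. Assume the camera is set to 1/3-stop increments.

f/1.2

Scene light: 2/3 stop darker.
ISO: 40000 → 32000 → 25600 → 20000 → 16000 — 1 1/3 stops dropped (darker).
Shutter speed: 1/800 → 1/1000 → 1/1250 — 2/3 stop shorter (darker).
Net so far: 2 2/3 stops darker. Aperture: f/3.2 → f/2.8 → f/2.5 → f/2.2 → f/2 → f/1.8 → f/1.6 → f/1.4 → f/1.2.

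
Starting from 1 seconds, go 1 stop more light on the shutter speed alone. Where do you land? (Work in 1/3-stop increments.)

Shutter speed: 1 → 1.3 → 1.6 → 2 — 1 stop slower (brighter).

2 s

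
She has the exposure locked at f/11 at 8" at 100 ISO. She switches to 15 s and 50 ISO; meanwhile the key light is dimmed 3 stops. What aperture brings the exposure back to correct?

f/4

Scene light: 3 stops darker.
Shutter speed: 8 → 15 — 1 stop longer (brighter).
ISO: 100 → 50 — 1 stop lower (darker).
Net so far: 3 stops darker. Aperture: f/11 → f/8 → f/5.6 → f/4.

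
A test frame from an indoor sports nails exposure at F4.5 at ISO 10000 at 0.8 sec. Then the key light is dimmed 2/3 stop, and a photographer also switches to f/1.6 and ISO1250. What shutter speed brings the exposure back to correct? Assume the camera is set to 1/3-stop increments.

Scene light: 2/3 stop darker.
Aperture: f/4.5 → f/4 → f/3.5 → f/3.2 → f/2.8 → f/2.5 → f/2.2 → f/2 → f/1.8 → f/1.6 — 3 stops larger aperture (brighter).
ISO: 10000 → 8000 → 6400 → 5000 → 4000 → 3200 → 2500 → 2000 → 1600 → 1250 — 3 stops lower (darker).
Net so far: 2/3 stop darker. Shutter speed: 0.8 → 1 → 1.3.

1.3 s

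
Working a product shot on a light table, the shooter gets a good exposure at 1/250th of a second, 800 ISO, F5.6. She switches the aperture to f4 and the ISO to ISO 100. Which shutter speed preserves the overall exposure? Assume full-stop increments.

Aperture: f/5.6 → f/4 — 1 stop wider (brighter).
ISO: 800 → 400 → 200 → 100 — 3 stops lower (darker).
Net change so far: 2 stops darker. Offset with the shutter speed: 1/250 → 1/125 → 1/60.

1/60s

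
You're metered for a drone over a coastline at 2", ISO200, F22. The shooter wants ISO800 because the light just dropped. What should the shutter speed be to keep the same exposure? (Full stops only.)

ISO: 200 → 400 → 800 — 2 stops raised (brighter).
Need 2 stops darker from the shutter speed: 2 → 1 → 1/2.

1/2s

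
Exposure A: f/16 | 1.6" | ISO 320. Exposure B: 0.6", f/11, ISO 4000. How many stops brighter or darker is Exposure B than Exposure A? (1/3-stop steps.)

Aperture: f/16 → f/14 → f/13 → f/11 — 1 stop opened up (brighter).
Shutter speed: 1.6 → 1.3 → 1 → 0.8 → 0.6 — 1 1/3 stops shorter (darker).
ISO: 320 → 400 → 500 → 640 → 800 → 1000 → 1250 → 1600 → 2000 → 2500 → 3200 → 4000 — 3 2/3 stops raised (brighter).
Net: +1 −1 1/3 +3 2/3 = +3 1/3 stops.

3 1/3 stops brighter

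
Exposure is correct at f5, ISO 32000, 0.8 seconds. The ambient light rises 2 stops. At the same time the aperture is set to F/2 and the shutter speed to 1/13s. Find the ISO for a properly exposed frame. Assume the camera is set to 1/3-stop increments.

Scene light: 2 stops brighter.
Aperture: f/5 → f/4.5 → f/4 → f/3.5 → f/3.2 → f/2.8 → f/2.5 → f/2.2 → f/2 — 2 2/3 stops larger aperture (brighter).
Shutter speed: 0.8 → 0.6 → 0.5 → 0.4 → 0.3 → 1/4 → 1/5 → 1/6 → 1/8 → 1/10 → 1/13 — 3 1/3 stops faster (darker).
Net so far: 1 1/3 stops brighter. ISO: 32000 → 25600 → 20000 → 16000 → 12800.

ISO 12800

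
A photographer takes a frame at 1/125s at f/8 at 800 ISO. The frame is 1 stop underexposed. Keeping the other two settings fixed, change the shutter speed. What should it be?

1/60s

Underexposed by 1 stop → need 1 stop brighter.
Shutter speed: 1/125 → 1/60.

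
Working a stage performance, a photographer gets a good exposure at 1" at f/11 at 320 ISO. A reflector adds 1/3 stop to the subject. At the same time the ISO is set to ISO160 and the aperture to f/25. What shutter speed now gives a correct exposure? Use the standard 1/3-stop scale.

8 s

Scene light: 1/3 stop brighter.
ISO: 320 → 250 → 200 → 160 — 1 stop dropped (darker).
Aperture: f/11 → f/13 → f/14 → f/16 → f/18 → f/20 → f/22 → f/25 — 2 1/3 stops stopped down (darker).
Net so far: 3 stops darker. Shutter speed: 1 → 1.3 → 1.6 → 2 → 2.5 → 3.2 → 4 → 5 → 6 → 8.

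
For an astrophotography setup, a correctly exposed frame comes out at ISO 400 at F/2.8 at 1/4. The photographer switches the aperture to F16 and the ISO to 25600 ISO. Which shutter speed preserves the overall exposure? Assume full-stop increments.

1/8s

Aperture: f/2.8 → f/4 → f/5.6 → f/8 → f/11 → f/16 — 5 stops narrower (darker).
ISO: 400 → 800 → 1600 → 3200 → 6400 → 12800 → 25600 — 6 stops raised (brighter).
Net change so far: 1 stop brighter. Offset with the shutter speed: 1/4 → 1/8.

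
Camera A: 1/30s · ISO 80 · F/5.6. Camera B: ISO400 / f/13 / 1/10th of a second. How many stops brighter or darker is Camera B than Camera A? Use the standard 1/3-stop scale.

1 2/3 stops brighter

Aperture: f/5.6 → f/6.3 → f/7.1 → f/8 → f/9 → f/10 → f/11 → f/13 — 2 1/3 stops stopped down (darker).
Shutter speed: 1/30 → 1/25 → 1/20 → 1/15 → 1/13 → 1/10 — 1 2/3 stops slower (brighter).
ISO: 80 → 100 → 125 → 160 → 200 → 250 → 320 → 400 — 2 1/3 stops raised (brighter).
Net: −2 1/3 +1 2/3 +2 1/3 = +1 2/3 stops.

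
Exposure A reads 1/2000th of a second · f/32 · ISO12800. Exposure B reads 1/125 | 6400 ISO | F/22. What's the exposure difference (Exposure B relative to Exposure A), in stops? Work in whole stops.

4 stops brighter

Aperture: f/32 → f/22 — 1 stop larger aperture (brighter).
Shutter speed: 1/2000 → 1/1000 → 1/500 → 1/250 → 1/125 — 4 stops longer (brighter).
ISO: 12800 → 6400 — 1 stop dropped (darker).
Net: +1 +4 −1 = +4 stops.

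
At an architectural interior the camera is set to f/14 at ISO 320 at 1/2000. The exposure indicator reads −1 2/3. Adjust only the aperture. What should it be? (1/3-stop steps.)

Underexposed by 1 2/3 stops → need 1 2/3 stops brighter.
Aperture: f/14 → f/13 → f/11 → f/10 → f/9 → f/8.

f/8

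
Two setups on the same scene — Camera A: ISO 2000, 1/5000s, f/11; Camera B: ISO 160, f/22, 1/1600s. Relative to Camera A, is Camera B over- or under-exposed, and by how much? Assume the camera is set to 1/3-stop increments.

Aperture: f/11 → f/13 → f/14 → f/16 → f/18 → f/20 → f/22 — 2 stops stopped down (darker).
Shutter speed: 1/5000 → 1/4000 → 1/3200 → 1/2500 → 1/2000 → 1/1600 — 1 2/3 stops longer (brighter).
ISO: 2000 → 1600 → 1250 → 1000 → 800 → 640 → 500 → 400 → 320 → 250 → 200 → 160 — 3 2/3 stops lower (darker).
Net: −2 +1 2/3 −3 2/3 = −4 stops.

4 stops darker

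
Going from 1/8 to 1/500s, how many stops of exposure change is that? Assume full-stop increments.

1/8 → 1/15 → 1/30 → 1/60 → 1/125 → 1/250 → 1/500 — count the steps: 6 stops.

6 stops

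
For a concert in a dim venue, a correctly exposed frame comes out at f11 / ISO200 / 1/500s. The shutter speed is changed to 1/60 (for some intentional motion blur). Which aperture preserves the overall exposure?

Shutter speed: 1/500 → 1/250 → 1/125 → 1/60 — 3 stops slower (brighter).
Need 3 stops darker from the aperture: f/11 → f/16 → f/22 → f/32.

f/32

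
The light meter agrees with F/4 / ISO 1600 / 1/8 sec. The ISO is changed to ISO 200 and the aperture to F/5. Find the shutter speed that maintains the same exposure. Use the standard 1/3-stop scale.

1.6 s

ISO: 1600 → 1250 → 1000 → 800 → 640 → 500 → 400 → 320 → 250 → 200 — 3 stops dropped (darker).
Aperture: f/4 → f/4.5 → f/5 — 2/3 stop narrower (darker).
Net change so far: 3 2/3 stops darker. Offset with the shutter speed: 1/8 → 1/6 → 1/5 → 1/4 → 0.3 → 0.4 → 0.5 → 0.6 → 0.8 → 1 → 1.3 → 1.6.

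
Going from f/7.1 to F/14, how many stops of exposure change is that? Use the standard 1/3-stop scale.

f/7.1 → f/8 → f/9 → f/10 → f/11 → f/13 → f/14 — count the steps: 6 third-stops = 2 stops.

2 stops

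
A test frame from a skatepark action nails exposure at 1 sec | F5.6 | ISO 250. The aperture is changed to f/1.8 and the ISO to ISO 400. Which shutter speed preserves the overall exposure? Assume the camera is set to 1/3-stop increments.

Aperture: f/5.6 → f/5 → f/4.5 → f/4 → f/3.5 → f/3.2 → f/2.8 → f/2.5 → f/2.2 → f/2 → f/1.8 — 3 1/3 stops wider (brighter).
ISO: 250 → 320 → 400 — 2/3 stop higher (brighter).
Net change so far: 4 stops brighter. Offset with the shutter speed: 1 → 0.8 → 0.6 → 0.5 → 0.4 → 0.3 → 1/4 → 1/5 → 1/6 → 1/8 → 1/10 → 1/13 → 1/15.

1/15s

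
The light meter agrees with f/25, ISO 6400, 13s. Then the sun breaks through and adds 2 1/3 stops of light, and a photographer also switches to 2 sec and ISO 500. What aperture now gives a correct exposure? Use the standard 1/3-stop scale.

Scene light: 2 1/3 stops brighter.
Shutter speed: 13 → 10 → 8 → 6 → 5 → 4 → 3.2 → 2.5 → 2 — 2 2/3 stops shorter (darker).
ISO: 6400 → 5000 → 4000 → 3200 → 2500 → 2000 → 1600 → 1250 → 1000 → 800 → 640 → 500 — 3 2/3 stops lower (darker).
Net so far: 4 stops darker. Aperture: f/25 → f/22 → f/20 → f/18 → f/16 → f/14 → f/13 → f/11 → f/10 → f/9 → f/8 → f/7.1 → f/6.3.

f/6.3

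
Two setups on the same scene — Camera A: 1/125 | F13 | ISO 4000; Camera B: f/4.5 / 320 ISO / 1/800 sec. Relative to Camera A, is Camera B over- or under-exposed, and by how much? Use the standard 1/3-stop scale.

Aperture: f/13 → f/11 → f/10 → f/9 → f/8 → f/7.1 → f/6.3 → f/5.6 → f/5 → f/4.5 — 3 stops wider (brighter).
Shutter speed: 1/125 → 1/160 → 1/200 → 1/250 → 1/320 → 1/400 → 1/500 → 1/640 → 1/800 — 2 2/3 stops shorter (darker).
ISO: 4000 → 3200 → 2500 → 2000 → 1600 → 1250 → 1000 → 800 → 640 → 500 → 400 → 320 — 3 2/3 stops dropped (darker).
Net: +3 −2 2/3 −3 2/3 = −3 1/3 stops.

3 1/3 stops darker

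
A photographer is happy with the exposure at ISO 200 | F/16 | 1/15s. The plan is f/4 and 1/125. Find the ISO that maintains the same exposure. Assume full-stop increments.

ISO 100

Aperture: f/16 → f/11 → f/8 → f/5.6 → f/4 — 4 stops wider (brighter).
Shutter speed: 1/15 → 1/30 → 1/60 → 1/125 — 3 stops faster (darker).
Net change so far: 1 stop brighter. Offset with the ISO: 200 → 100.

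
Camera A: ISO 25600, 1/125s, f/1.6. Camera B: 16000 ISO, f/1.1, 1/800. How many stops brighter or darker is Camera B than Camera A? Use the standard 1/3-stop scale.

2 1/3 stops darker

Aperture: f/1.6 → f/1.4 → f/1.2 → f/1.1 — 1 stop larger aperture (brighter).
Shutter speed: 1/125 → 1/160 → 1/200 → 1/250 → 1/320 → 1/400 → 1/500 → 1/640 → 1/800 — 2 2/3 stops shorter (darker).
ISO: 25600 → 20000 → 16000 — 2/3 stop dropped (darker).
Net: +1 −2 2/3 −2/3 = −2 1/3 stops.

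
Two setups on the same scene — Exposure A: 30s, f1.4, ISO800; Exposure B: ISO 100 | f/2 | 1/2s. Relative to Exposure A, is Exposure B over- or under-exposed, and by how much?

Aperture: f/1.4 → f/2 — 1 stop stopped down (darker).
Shutter speed: 30 → 15 → 8 → 4 → 2 → 1 → 1/2 — 6 stops shorter (darker).
ISO: 800 → 400 → 200 → 100 — 3 stops lower (darker).
Net: −1 −6 −3 = −10 stops.

10 stops darker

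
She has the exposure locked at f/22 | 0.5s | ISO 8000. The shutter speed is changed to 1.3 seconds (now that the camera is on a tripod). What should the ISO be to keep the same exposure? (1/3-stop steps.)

Shutter speed: 0.5 → 0.6 → 0.8 → 1 → 1.3 — 1 1/3 stops slower (brighter).
Need 1 1/3 stops darker from the ISO: 8000 → 6400 → 5000 → 4000 → 3200.

ISO 3200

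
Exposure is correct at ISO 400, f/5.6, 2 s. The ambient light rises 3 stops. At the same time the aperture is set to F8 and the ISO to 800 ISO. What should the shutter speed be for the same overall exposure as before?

Scene light: 3 stops brighter.
Aperture: f/5.6 → f/8 — 1 stop smaller aperture (darker).
ISO: 400 → 800 — 1 stop higher (brighter).
Net so far: 3 stops brighter. Shutter speed: 2 → 1 → 1/2 → 1/4.

1/4s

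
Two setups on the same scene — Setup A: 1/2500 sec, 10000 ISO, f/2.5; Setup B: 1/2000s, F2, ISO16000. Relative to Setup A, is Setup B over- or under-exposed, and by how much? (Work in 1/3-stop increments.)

Aperture: f/2.5 → f/2.2 → f/2 — 2/3 stop wider (brighter).
Shutter speed: 1/2500 → 1/2000 — 1/3 stop longer (brighter).
ISO: 10000 → 12800 → 16000 — 2/3 stop higher (brighter).
Net: +2/3 +1/3 +2/3 = +1 2/3 stops.

1 2/3 stops brighter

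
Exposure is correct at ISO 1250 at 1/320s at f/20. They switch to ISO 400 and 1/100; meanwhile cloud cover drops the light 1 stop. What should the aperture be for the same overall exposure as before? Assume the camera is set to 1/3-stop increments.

f/14

Scene light: 1 stop darker.
ISO: 1250 → 1000 → 800 → 640 → 500 → 400 — 1 2/3 stops dropped (darker).
Shutter speed: 1/320 → 1/250 → 1/200 → 1/160 → 1/125 → 1/100 — 1 2/3 stops slower (brighter).
Net so far: 1 stop darker. Aperture: f/20 → f/18 → f/16 → f/14.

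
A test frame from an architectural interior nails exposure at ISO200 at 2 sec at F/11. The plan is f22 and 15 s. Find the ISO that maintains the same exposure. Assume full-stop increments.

Aperture: f/11 → f/16 → f/22 — 2 stops smaller aperture (darker).
Shutter speed: 2 → 4 → 8 → 15 — 3 stops slower (brighter).
Net change so far: 1 stop brighter. Offset with the ISO: 200 → 100.

ISO 100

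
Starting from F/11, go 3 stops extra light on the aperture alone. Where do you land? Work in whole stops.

f/4

Aperture: f/11 → f/8 → f/5.6 → f/4 — 3 stops opened up (brighter).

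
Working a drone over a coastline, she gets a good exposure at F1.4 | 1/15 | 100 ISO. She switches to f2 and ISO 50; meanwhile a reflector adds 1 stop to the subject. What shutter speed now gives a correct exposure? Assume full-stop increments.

Scene light: 1 stop brighter.
Aperture: f/1.4 → f/2 — 1 stop narrower (darker).
ISO: 100 → 50 — 1 stop dropped (darker).
Net so far: 1 stop darker. Shutter speed: 1/15 → 1/8.

1/8s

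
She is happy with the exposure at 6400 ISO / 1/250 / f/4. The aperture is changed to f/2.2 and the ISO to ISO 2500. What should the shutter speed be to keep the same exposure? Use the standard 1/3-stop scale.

Aperture: f/4 → f/3.5 → f/3.2 → f/2.8 → f/2.5 → f/2.2 — 1 2/3 stops opened up (brighter).
ISO: 6400 → 5000 → 4000 → 3200 → 2500 — 1 1/3 stops dropped (darker).
Net change so far: 1/3 stop brighter. Offset with the shutter speed: 1/250 → 1/320.

1/320s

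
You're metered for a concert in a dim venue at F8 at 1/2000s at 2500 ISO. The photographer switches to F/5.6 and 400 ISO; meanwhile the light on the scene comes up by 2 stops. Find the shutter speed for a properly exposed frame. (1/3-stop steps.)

1/2500s

Scene light: 2 stops brighter.
Aperture: f/8 → f/7.1 → f/6.3 → f/5.6 — 1 stop opened up (brighter).
ISO: 2500 → 2000 → 1600 → 1250 → 1000 → 800 → 640 → 500 → 400 — 2 2/3 stops dropped (darker).
Net so far: 1/3 stop brighter. Shutter speed: 1/2000 → 1/2500.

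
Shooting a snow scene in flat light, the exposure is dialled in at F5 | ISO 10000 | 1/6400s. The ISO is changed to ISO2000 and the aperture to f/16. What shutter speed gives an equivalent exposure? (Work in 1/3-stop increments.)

1/125s

ISO: 10000 → 8000 → 6400 → 5000 → 4000 → 3200 → 2500 → 2000 — 2 1/3 stops dropped (darker).
Aperture: f/5 → f/5.6 → f/6.3 → f/7.1 → f/8 → f/9 → f/10 → f/11 → f/13 → f/14 → f/16 — 3 1/3 stops narrower (darker).
Net change so far: 5 2/3 stops darker. Offset with the shutter speed: 1/6400 → 1/5000 → 1/4000 → 1/3200 → 1/2500 → 1/2000 → 1/1600 → 1/1250 → 1/1000 → 1/800 → 1/640 → 1/500 → 1/400 → 1/320 → 1/250 → 1/200 → 1/160 → 1/125.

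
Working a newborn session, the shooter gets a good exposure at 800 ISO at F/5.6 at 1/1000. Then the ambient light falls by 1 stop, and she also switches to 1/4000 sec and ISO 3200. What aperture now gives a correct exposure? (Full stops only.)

Scene light: 1 stop darker.
Shutter speed: 1/1000 → 1/2000 → 1/4000 — 2 stops faster (darker).
ISO: 800 → 1600 → 3200 — 2 stops higher (brighter).
Net so far: 1 stop darker. Aperture: f/5.6 → f/4.

f/4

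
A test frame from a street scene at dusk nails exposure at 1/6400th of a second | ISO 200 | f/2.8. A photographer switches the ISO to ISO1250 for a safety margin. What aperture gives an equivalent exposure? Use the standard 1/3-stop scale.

ISO: 200 → 250 → 320 → 400 → 500 → 640 → 800 → 1000 → 1250 — 2 2/3 stops higher (brighter).
Need 2 2/3 stops darker from the aperture: f/2.8 → f/3.2 → f/3.5 → f/4 → f/4.5 → f/5 → f/5.6 → f/6.3 → f/7.1.

f/7.1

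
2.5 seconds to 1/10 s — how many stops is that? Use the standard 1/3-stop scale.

4 2/3 stops

2.5 → 2 → 1.6 → 1.3 → 1 → 0.8 → 0.6 → 0.5 → 0.4 → 0.3 → 1/4 → 1/5 → 1/6 → 1/8 → 1/10 — count the steps: 14 third-stops = 4 2/3 stops.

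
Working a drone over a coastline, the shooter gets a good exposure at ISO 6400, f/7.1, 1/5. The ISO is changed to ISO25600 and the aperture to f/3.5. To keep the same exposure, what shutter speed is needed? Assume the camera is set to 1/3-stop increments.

ISO: 6400 → 8000 → 10000 → 12800 → 16000 → 20000 → 25600 — 2 stops higher (brighter).
Aperture: f/7.1 → f/6.3 → f/5.6 → f/5 → f/4.5 → f/4 → f/3.5 — 2 stops larger aperture (brighter).
Net change so far: 4 stops brighter. Offset with the shutter speed: 1/5 → 1/6 → 1/8 → 1/10 → 1/13 → 1/15 → 1/20 → 1/25 → 1/30 → 1/40 → 1/50 → 1/60 → 1/80.

1/80s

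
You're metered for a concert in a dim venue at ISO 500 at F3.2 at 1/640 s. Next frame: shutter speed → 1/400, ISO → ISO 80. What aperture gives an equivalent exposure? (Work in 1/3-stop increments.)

Shutter speed: 1/640 → 1/500 → 1/400 — 2/3 stop slower (brighter).
ISO: 500 → 400 → 320 → 250 → 200 → 160 → 125 → 100 → 80 — 2 2/3 stops dropped (darker).
Net change so far: 2 stops darker. Offset with the aperture: f/3.2 → f/2.8 → f/2.5 → f/2.2 → f/2 → f/1.8 → f/1.6.

f/1.6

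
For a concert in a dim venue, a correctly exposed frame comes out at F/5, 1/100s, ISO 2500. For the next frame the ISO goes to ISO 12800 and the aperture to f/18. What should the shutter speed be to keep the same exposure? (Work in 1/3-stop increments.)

ISO: 2500 → 3200 → 4000 → 5000 → 6400 → 8000 → 10000 → 12800 — 2 1/3 stops higher (brighter).
Aperture: f/5 → f/5.6 → f/6.3 → f/7.1 → f/8 → f/9 → f/10 → f/11 → f/13 → f/14 → f/16 → f/18 — 3 2/3 stops narrower (darker).
Net change so far: 1 1/3 stops darker. Offset with the shutter speed: 1/100 → 1/80 → 1/60 → 1/50 → 1/40.

1/40s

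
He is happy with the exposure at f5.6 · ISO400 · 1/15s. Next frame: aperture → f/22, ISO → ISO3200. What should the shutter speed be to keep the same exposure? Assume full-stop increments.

1/8s

Aperture: f/5.6 → f/8 → f/11 → f/16 → f/22 — 4 stops smaller aperture (darker).
ISO: 400 → 800 → 1600 → 3200 — 3 stops higher (brighter).
Net change so far: 1 stop darker. Offset with the shutter speed: 1/15 → 1/8.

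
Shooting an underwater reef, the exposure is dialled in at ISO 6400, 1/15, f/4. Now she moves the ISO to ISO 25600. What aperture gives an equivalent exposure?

ISO: 6400 → 12800 → 25600 — 2 stops higher (brighter).
Need 2 stops darker from the aperture: f/4 → f/5.6 → f/8.

f/8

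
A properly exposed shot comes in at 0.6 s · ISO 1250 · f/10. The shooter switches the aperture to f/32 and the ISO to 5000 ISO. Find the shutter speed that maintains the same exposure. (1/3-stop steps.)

Aperture: f/10 → f/11 → f/13 → f/14 → f/16 → f/18 → f/20 → f/22 → f/25 → f/29 → f/32 — 3 1/3 stops smaller aperture (darker).
ISO: 1250 → 1600 → 2000 → 2500 → 3200 → 4000 → 5000 — 2 stops higher (brighter).
Net change so far: 1 1/3 stops darker. Offset with the shutter speed: 0.6 → 0.8 → 1 → 1.3 → 1.6.

1.6 s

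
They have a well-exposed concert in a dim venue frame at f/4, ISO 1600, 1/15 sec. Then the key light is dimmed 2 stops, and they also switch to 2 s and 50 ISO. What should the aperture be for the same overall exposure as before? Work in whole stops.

f/2

Scene light: 2 stops darker.
Shutter speed: 1/15 → 1/8 → 1/4 → 1/2 → 1 → 2 — 5 stops slower (brighter).
ISO: 1600 → 800 → 400 → 200 → 100 → 50 — 5 stops lower (darker).
Net so far: 2 stops darker. Aperture: f/4 → f/2.8 → f/2.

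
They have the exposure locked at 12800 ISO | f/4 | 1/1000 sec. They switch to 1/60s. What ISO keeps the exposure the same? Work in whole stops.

Shutter speed: 1/1000 → 1/500 → 1/250 → 1/125 → 1/60 — 4 stops slower (brighter).
Need 4 stops darker from the ISO: 12800 → 6400 → 3200 → 1600 → 800.

ISO 800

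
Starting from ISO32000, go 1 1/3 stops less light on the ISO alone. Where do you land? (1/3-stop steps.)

ISO 12800

ISO: 32000 → 25600 → 20000 → 16000 → 12800 — 1 1/3 stops dropped (darker).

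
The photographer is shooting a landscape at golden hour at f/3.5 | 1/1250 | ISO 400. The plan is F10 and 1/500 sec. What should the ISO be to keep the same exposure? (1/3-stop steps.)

ISO 1250

Aperture: f/3.5 → f/4 → f/4.5 → f/5 → f/5.6 → f/6.3 → f/7.1 → f/8 → f/9 → f/10 — 3 stops smaller aperture (darker).
Shutter speed: 1/1250 → 1/1000 → 1/800 → 1/640 → 1/500 — 1 1/3 stops longer (brighter).
Net change so far: 1 2/3 stops darker. Offset with the ISO: 400 → 500 → 640 → 800 → 1000 → 1250.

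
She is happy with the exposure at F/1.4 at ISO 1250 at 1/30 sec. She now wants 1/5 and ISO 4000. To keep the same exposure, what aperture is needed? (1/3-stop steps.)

f/6.3

Shutter speed: 1/30 → 1/25 → 1/20 → 1/15 → 1/13 → 1/10 → 1/8 → 1/6 → 1/5 — 2 2/3 stops longer (brighter).
ISO: 1250 → 1600 → 2000 → 2500 → 3200 → 4000 — 1 2/3 stops raised (brighter).
Net change so far: 4 1/3 stops brighter. Offset with the aperture: f/1.4 → f/1.6 → f/1.8 → f/2 → f/2.2 → f/2.5 → f/2.8 → f/3.2 → f/3.5 → f/4 → f/4.5 → f/5 → f/5.6 → f/6.3.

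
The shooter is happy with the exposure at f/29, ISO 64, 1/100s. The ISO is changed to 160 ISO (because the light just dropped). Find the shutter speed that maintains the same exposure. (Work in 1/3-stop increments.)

ISO: 64 → 80 → 100 → 125 → 160 — 1 1/3 stops raised (brighter).
Need 1 1/3 stops darker from the shutter speed: 1/100 → 1/125 → 1/160 → 1/200 → 1/250.

1/250s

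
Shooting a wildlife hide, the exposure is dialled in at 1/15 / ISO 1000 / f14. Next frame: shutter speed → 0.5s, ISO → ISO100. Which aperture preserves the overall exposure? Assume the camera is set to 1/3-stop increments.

f/13

Shutter speed: 1/15 → 1/13 → 1/10 → 1/8 → 1/6 → 1/5 → 1/4 → 0.3 → 0.4 → 0.5 — 3 stops slower (brighter).
ISO: 1000 → 800 → 640 → 500 → 400 → 320 → 250 → 200 → 160 → 125 → 100 — 3 1/3 stops dropped (darker).
Net change so far: 1/3 stop darker. Offset with the aperture: f/14 → f/13.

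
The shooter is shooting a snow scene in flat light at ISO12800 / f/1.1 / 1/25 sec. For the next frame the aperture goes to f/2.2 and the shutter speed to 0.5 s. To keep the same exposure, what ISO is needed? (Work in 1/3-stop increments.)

Aperture: f/1.1 → f/1.2 → f/1.4 → f/1.6 → f/1.8 → f/2 → f/2.2 — 2 stops smaller aperture (darker).
Shutter speed: 1/25 → 1/20 → 1/15 → 1/13 → 1/10 → 1/8 → 1/6 → 1/5 → 1/4 → 0.3 → 0.4 → 0.5 — 3 2/3 stops slower (brighter).
Net change so far: 1 2/3 stops brighter. Offset with the ISO: 12800 → 10000 → 8000 → 6400 → 5000 → 4000.

ISO 4000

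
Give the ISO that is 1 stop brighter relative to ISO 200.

ISO 400

ISO: 200 → 400 — 1 stop higher (brighter).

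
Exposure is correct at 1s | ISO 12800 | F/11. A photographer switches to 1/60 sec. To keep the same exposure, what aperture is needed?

Shutter speed: 1 → 1/2 → 1/4 → 1/8 → 1/15 → 1/30 → 1/60 — 6 stops faster (darker).
Need 6 stops brighter from the aperture: f/11 → f/8 → f/5.6 → f/4 → f/2.8 → f/2 → f/1.4.

f/1.4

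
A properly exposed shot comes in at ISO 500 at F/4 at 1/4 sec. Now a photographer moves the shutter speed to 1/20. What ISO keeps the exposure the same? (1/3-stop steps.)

ISO 2500

Shutter speed: 1/4 → 1/5 → 1/6 → 1/8 → 1/10 → 1/13 → 1/15 → 1/20 — 2 1/3 stops faster (darker).
Need 2 1/3 stops brighter from the ISO: 500 → 640 → 800 → 1000 → 1250 → 1600 → 2000 → 2500.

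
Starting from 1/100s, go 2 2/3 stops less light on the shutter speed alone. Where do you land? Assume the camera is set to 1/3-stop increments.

1/640s

Shutter speed: 1/100 → 1/125 → 1/160 → 1/200 → 1/250 → 1/320 → 1/400 → 1/500 → 1/640 — 2 2/3 stops shorter (darker).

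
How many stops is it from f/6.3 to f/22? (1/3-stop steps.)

f/6.3 → f/7.1 → f/8 → f/9 → f/10 → f/11 → f/13 → f/14 → f/16 → f/18 → f/20 → f/22 — count the steps: 11 third-stops = 3 2/3 stops.

3 2/3 stops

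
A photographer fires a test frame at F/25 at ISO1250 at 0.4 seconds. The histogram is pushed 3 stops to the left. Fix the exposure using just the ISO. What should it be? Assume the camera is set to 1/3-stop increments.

Underexposed by 3 stops → need 3 stops brighter.
ISO: 1250 → 1600 → 2000 → 2500 → 3200 → 4000 → 5000 → 6400 → 8000 → 10000.

ISO 10000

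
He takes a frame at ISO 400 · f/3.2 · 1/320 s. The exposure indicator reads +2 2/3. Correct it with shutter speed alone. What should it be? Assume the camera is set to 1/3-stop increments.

1/2000s

Overexposed by 2 2/3 stops → need 2 2/3 stops darker.
Shutter speed: 1/320 → 1/400 → 1/500 → 1/640 → 1/800 → 1/1000 → 1/1250 → 1/1600 → 1/2000.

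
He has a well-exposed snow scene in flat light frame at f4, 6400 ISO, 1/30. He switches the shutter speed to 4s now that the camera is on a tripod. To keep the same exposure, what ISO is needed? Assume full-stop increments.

ISO 50

Shutter speed: 1/30 → 1/15 → 1/8 → 1/4 → 1/2 → 1 → 2 → 4 — 7 stops longer (brighter).
Need 7 stops darker from the ISO: 6400 → 3200 → 1600 → 800 → 400 → 200 → 100 → 50.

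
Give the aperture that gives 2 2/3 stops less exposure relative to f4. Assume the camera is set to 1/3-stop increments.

Aperture: f/4 → f/4.5 → f/5 → f/5.6 → f/6.3 → f/7.1 → f/8 → f/9 → f/10 — 2 2/3 stops narrower (darker).

f/10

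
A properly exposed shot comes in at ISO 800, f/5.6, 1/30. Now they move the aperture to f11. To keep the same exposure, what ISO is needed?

ISO 3200

Aperture: f/5.6 → f/8 → f/11 — 2 stops smaller aperture (darker).
Need 2 stops brighter from the ISO: 800 → 1600 → 3200.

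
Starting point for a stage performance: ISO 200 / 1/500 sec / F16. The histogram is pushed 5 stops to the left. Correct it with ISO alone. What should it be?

ISO 6400

Underexposed by 5 stops → need 5 stops brighter.
ISO: 200 → 400 → 800 → 1600 → 3200 → 6400.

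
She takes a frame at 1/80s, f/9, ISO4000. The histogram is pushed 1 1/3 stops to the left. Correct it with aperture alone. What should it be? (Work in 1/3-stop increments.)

f/5.6

Underexposed by 1 1/3 stops → need 1 1/3 stops brighter.
Aperture: f/9 → f/8 → f/7.1 → f/6.3 → f/5.6.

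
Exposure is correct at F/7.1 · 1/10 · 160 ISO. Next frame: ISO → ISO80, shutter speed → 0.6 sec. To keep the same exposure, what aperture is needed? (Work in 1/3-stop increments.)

f/13

ISO: 160 → 125 → 100 → 80 — 1 stop dropped (darker).
Shutter speed: 1/10 → 1/8 → 1/6 → 1/5 → 1/4 → 0.3 → 0.4 → 0.5 → 0.6 — 2 2/3 stops longer (brighter).
Net change so far: 1 2/3 stops brighter. Offset with the aperture: f/7.1 → f/8 → f/9 → f/10 → f/11 → f/13.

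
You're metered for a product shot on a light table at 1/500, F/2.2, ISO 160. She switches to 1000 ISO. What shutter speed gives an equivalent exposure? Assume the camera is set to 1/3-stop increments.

1/3200s

ISO: 160 → 200 → 250 → 320 → 400 → 500 → 640 → 800 → 1000 — 2 2/3 stops higher (brighter).
Need 2 2/3 stops darker from the shutter speed: 1/500 → 1/640 → 1/800 → 1/1000 → 1/1250 → 1/1600 → 1/2000 → 1/2500 → 1/3200.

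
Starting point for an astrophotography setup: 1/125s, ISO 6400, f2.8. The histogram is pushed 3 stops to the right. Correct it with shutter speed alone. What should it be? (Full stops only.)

Overexposed by 3 stops → need 3 stops darker.
Shutter speed: 1/125 → 1/250 → 1/500 → 1/1000.

1/1000s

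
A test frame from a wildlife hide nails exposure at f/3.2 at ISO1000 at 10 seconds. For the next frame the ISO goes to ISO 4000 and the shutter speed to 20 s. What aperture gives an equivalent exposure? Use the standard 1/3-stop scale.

f/9

ISO: 1000 → 1250 → 1600 → 2000 → 2500 → 3200 → 4000 — 2 stops higher (brighter).
Shutter speed: 10 → 13 → 15 → 20 — 1 stop slower (brighter).
Net change so far: 3 stops brighter. Offset with the aperture: f/3.2 → f/3.5 → f/4 → f/4.5 → f/5 → f/5.6 → f/6.3 → f/7.1 → f/8 → f/9.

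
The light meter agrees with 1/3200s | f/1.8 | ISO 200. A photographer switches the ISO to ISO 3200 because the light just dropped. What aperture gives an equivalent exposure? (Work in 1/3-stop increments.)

ISO: 200 → 250 → 320 → 400 → 500 → 640 → 800 → 1000 → 1250 → 1600 → 2000 → 2500 → 3200 — 4 stops higher (brighter).
Need 4 stops darker from the aperture: f/1.8 → f/2 → f/2.2 → f/2.5 → f/2.8 → f/3.2 → f/3.5 → f/4 → f/4.5 → f/5 → f/5.6 → f/6.3 → f/7.1.

f/7.1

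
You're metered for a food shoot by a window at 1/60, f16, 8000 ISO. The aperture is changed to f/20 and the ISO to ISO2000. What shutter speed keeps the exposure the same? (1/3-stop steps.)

Aperture: f/16 → f/18 → f/20 — 2/3 stop smaller aperture (darker).
ISO: 8000 → 6400 → 5000 → 4000 → 3200 → 2500 → 2000 — 2 stops lower (darker).
Net change so far: 2 2/3 stops darker. Offset with the shutter speed: 1/60 → 1/50 → 1/40 → 1/30 → 1/25 → 1/20 → 1/15 → 1/13 → 1/10.

1/10s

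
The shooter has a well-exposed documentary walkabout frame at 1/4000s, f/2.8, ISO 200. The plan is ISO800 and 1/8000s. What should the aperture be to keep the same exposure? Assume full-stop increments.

ISO: 200 → 400 → 800 — 2 stops higher (brighter).
Shutter speed: 1/4000 → 1/8000 — 1 stop faster (darker).
Net change so far: 1 stop brighter. Offset with the aperture: f/2.8 → f/4.

f/4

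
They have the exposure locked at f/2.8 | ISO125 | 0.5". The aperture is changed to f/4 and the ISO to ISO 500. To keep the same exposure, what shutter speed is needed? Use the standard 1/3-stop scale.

Aperture: f/2.8 → f/3.2 → f/3.5 → f/4 — 1 stop stopped down (darker).
ISO: 125 → 160 → 200 → 250 → 320 → 400 → 500 — 2 stops raised (brighter).
Net change so far: 1 stop brighter. Offset with the shutter speed: 0.5 → 0.4 → 0.3 → 1/4.

1/4s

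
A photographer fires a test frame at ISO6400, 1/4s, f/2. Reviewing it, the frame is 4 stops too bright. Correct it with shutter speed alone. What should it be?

Overexposed by 4 stops → need 4 stops darker.
Shutter speed: 1/4 → 1/8 → 1/15 → 1/30 → 1/60.

1/60s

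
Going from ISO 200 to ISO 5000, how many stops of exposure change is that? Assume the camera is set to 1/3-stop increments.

4 2/3 stops

200 → 250 → 320 → 400 → 500 → 640 → 800 → 1000 → 1250 → 1600 → 2000 → 2500 → 3200 → 4000 → 5000 — count the steps: 14 third-stops = 4 2/3 stops.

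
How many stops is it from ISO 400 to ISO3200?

3 stops

400 → 800 → 1600 → 3200 — count the steps: 3 stops.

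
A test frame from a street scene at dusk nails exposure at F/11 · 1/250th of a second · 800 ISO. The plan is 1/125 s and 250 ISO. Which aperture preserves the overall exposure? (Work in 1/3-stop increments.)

f/9

Shutter speed: 1/250 → 1/200 → 1/160 → 1/125 — 1 stop longer (brighter).
ISO: 800 → 640 → 500 → 400 → 320 → 250 — 1 2/3 stops dropped (darker).
Net change so far: 2/3 stop darker. Offset with the aperture: f/11 → f/10 → f/9.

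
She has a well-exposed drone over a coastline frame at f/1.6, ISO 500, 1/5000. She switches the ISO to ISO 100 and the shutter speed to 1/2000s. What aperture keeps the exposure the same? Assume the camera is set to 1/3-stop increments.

ISO: 500 → 400 → 320 → 250 → 200 → 160 → 125 → 100 — 2 1/3 stops dropped (darker).
Shutter speed: 1/5000 → 1/4000 → 1/3200 → 1/2500 → 1/2000 — 1 1/3 stops longer (brighter).
Net change so far: 1 stop darker. Offset with the aperture: f/1.6 → f/1.4 → f/1.2 → f/1.1.

f/1.1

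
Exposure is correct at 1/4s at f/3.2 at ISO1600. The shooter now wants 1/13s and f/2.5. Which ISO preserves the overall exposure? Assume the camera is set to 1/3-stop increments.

Shutter speed: 1/4 → 1/5 → 1/6 → 1/8 → 1/10 → 1/13 — 1 2/3 stops shorter (darker).
Aperture: f/3.2 → f/2.8 → f/2.5 — 2/3 stop larger aperture (brighter).
Net change so far: 1 stop darker. Offset with the ISO: 1600 → 2000 → 2500 → 3200.

ISO 3200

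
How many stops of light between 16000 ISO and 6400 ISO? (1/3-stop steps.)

1 1/3 stops

16000 → 12800 → 10000 → 8000 → 6400 — count the steps: 4 third-stops = 1 1/3 stops.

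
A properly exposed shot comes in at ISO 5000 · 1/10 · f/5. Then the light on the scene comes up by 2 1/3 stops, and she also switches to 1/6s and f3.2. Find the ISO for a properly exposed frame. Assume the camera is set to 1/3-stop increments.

ISO 250

Scene light: 2 1/3 stops brighter.
Shutter speed: 1/10 → 1/8 → 1/6 — 2/3 stop longer (brighter).
Aperture: f/5 → f/4.5 → f/4 → f/3.5 → f/3.2 — 1 1/3 stops opened up (brighter).
Net so far: 4 1/3 stops brighter. ISO: 5000 → 4000 → 3200 → 2500 → 2000 → 1600 → 1250 → 1000 → 800 → 640 → 500 → 400 → 320 → 250.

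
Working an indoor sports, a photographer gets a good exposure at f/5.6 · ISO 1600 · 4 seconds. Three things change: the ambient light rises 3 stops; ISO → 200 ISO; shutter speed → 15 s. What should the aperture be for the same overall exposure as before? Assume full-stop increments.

Scene light: 3 stops brighter.
ISO: 1600 → 800 → 400 → 200 — 3 stops lower (darker).
Shutter speed: 4 → 8 → 15 — 2 stops slower (brighter).
Net so far: 2 stops brighter. Aperture: f/5.6 → f/8 → f/11.

f/11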